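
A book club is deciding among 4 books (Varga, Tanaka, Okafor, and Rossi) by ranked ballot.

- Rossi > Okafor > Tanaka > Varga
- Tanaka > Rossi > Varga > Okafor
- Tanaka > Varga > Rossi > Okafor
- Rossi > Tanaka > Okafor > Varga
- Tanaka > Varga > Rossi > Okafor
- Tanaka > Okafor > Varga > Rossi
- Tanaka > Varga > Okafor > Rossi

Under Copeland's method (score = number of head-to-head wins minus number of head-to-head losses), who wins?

Pairwise results:
  Varga vs Tanaka: Tanaka wins 7–0.
  Varga vs Okafor: Varga wins 4–3.
  Varga vs Rossi: Varga wins 4–3.
  Tanaka vs Okafor: Tanaka wins 6–1.
  Tanaka vs Rossi: Tanaka wins 5–2.
  Okafor vs Rossi: Rossi wins 5–2.
Copeland scores (wins − losses):
  Varga: 2 − 1 = 1
  Tanaka: 3 − 0 = 3
  Okafor: 0 − 3 = -3
  Rossi: 1 − 2 = -1
Tanaka has the best Copeland score.

Tanaka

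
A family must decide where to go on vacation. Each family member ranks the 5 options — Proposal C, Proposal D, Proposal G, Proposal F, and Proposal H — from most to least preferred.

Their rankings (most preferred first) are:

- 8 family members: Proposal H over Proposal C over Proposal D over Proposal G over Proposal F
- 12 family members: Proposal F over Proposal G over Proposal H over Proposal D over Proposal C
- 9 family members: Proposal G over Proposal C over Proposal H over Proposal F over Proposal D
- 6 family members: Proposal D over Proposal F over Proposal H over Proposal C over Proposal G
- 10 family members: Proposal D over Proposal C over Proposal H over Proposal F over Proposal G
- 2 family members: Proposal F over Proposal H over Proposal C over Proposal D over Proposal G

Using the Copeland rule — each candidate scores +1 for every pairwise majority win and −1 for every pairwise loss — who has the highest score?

Pairwise results:
  Proposal C vs Proposal D: Proposal D wins 28–19.
  Proposal C vs Proposal G: Proposal C wins 26–21.
  Proposal C vs Proposal F: Proposal C wins 27–20.
  Proposal C vs Proposal H: Proposal H wins 28–19.
  Proposal D vs Proposal G: Proposal D wins 26–21.
  Proposal D vs Proposal F: Proposal D wins 24–23.
  Proposal D vs Proposal H: Proposal H wins 31–16.
  Proposal G vs Proposal F: Proposal F wins 30–17.
  Proposal G vs Proposal H: Proposal H wins 26–21.
  Proposal F vs Proposal H: Proposal H wins 27–20.
Copeland scores (wins − losses):
  Proposal C: 2 − 2 = 0
  Proposal D: 3 − 1 = 2
  Proposal G: 0 − 4 = -4
  Proposal F: 1 − 3 = -2
  Proposal H: 4 − 0 = 4
Proposal H has the best Copeland score.

Proposal H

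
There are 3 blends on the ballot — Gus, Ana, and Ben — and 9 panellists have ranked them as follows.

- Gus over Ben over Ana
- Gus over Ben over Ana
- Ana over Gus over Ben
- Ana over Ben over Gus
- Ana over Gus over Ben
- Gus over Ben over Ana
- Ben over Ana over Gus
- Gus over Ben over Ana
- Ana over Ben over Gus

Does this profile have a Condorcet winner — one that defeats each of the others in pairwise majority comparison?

Head-to-head results (9 voters total):
Gus vs Ana: Ana wins 5–4.
Gus vs Ben: Gus wins 6–3.
Ana vs Ben: Ben wins 5–4.
No candidate beats all others: Gus beats Ben beats Ana beats Gus, a majority cycle.

No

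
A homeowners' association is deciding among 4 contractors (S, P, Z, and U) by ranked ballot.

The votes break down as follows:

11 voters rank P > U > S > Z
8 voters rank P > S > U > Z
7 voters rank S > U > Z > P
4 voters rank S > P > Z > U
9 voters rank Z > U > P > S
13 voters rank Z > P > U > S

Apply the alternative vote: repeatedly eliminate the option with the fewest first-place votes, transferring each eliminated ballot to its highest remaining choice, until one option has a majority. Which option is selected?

Z

Round 1: Z 22, P 19, S 11, U 0. U has the fewest and is eliminated.
Round 2: Z 22, P 19, S 11. S has the fewest and is eliminated.
Round 3: Z 29, P 23. Z has a majority.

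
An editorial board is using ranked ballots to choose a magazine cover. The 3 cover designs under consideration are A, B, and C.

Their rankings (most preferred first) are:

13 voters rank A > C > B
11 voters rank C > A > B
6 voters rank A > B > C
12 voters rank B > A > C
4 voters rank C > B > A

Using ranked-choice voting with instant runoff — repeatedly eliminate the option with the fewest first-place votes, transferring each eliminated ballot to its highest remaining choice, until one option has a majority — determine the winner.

Round 1: A 19, C 15, B 12. B has the fewest and is eliminated.
Round 2: A 31, C 15. A has a majority.

A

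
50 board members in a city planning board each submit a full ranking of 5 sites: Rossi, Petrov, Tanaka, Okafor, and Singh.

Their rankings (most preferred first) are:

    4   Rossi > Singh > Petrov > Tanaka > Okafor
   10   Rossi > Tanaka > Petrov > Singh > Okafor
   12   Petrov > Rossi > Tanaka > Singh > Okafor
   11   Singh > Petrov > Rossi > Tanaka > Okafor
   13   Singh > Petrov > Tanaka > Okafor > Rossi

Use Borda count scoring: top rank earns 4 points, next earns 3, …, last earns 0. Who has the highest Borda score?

Petrov

Borda scores:
  Rossi: 4·4 + 10·4 + 12·3 + 11·2 + 13·0 = 114
  Petrov: 4·2 + 10·2 + 12·4 + 11·3 + 13·3 = 148
  Tanaka: 4·1 + 10·3 + 12·2 + 11·1 + 13·2 = 95
  Okafor: 4·0 + 10·0 + 12·0 + 11·0 + 13·1 = 13
  Singh: 4·3 + 10·1 + 12·1 + 11·4 + 13·4 = 130
Petrov has the highest total.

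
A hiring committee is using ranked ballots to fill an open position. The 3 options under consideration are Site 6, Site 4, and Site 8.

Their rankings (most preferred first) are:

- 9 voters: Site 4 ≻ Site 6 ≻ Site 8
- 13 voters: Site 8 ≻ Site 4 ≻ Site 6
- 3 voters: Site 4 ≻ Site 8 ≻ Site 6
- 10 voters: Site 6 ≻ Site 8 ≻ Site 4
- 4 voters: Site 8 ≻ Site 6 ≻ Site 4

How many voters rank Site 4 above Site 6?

25

Ballots ranking Site 4 above Site 6: 9+13+3 = 25.
Ballots ranking Site 6 above Site 4: 10+4 = 14.
So 25 of 39 voters prefer Site 4 to Site 6.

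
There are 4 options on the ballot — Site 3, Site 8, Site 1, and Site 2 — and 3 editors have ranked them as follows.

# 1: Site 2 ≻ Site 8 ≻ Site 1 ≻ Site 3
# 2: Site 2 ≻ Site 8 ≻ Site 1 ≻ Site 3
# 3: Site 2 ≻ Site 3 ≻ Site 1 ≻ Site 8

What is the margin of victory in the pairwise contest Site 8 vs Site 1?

Ballots ranking Site 8 above Site 1: 2.
Ballots ranking Site 1 above Site 8: 1.
Site 8 wins 2–1, a margin of 1.

1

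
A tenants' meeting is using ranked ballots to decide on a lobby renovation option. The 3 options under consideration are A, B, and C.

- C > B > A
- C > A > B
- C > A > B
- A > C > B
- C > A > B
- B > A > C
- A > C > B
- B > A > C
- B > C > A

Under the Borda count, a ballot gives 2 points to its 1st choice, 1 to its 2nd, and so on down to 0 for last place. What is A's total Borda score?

9

Borda scores:
  A: 0 + 1 + 1 + 2 + 1 + 1 + 2 + 1 + 0 = 9
  B: 1 + 0 + 0 + 0 + 0 + 2 + 0 + 2 + 2 = 7
  C: 2 + 2 + 2 + 1 + 2 + 0 + 1 + 0 + 1 = 11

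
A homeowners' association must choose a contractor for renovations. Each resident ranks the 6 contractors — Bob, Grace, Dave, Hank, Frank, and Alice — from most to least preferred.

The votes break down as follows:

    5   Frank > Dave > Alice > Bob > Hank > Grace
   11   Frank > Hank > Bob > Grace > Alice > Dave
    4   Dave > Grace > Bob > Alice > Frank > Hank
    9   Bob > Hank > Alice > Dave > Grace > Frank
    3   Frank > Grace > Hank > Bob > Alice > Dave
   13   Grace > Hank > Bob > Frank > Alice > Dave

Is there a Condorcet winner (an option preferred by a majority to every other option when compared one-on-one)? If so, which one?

No Condorcet winner

Head-to-head results (45 voters total):
Bob vs Grace: Bob wins 25–20.
Bob vs Dave: Bob wins 36–9.
Bob vs Hank: Hank wins 27–18.
Bob vs Frank: Bob wins 26–19.
Bob vs Alice: Bob wins 40–5.
Grace vs Dave: Grace wins 27–18.
Grace vs Hank: Hank wins 25–20.
Grace vs Frank: Grace wins 26–19.
Grace vs Alice: Grace wins 31–14.
Dave vs Hank: Hank wins 36–9.
Dave vs Frank: Frank wins 32–13.
Dave vs Alice: Alice wins 36–9.
Hank vs Frank: Frank wins 23–22.
Hank vs Alice: Hank wins 36–9.
Frank vs Alice: Frank wins 32–13.
No candidate beats all others: Bob beats Frank beats Hank beats Bob, a majority cycle.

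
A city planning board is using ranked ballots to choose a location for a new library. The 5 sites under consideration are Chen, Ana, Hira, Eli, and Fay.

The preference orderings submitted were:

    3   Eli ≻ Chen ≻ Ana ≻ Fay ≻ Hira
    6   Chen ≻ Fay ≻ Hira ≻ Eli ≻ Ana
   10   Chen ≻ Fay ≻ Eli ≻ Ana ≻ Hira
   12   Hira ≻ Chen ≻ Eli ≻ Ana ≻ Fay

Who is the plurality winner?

Chen

First-place vote totals:
  Chen: 16
  Ana: 0
  Hira: 12
  Eli: 3
  Fay: 0
Chen has the most first-place votes.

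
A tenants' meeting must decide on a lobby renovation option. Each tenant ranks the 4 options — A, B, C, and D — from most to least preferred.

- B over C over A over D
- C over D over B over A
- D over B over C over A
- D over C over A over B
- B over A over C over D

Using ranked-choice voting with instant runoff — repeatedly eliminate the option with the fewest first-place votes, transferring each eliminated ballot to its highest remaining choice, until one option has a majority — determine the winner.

Round 1: B 2, D 2, C 1, A 0. A has the fewest and is eliminated.
Round 2: B 2, D 2, C 1. C has the fewest and is eliminated.
Round 3: D 3, B 2. D has a majority.

D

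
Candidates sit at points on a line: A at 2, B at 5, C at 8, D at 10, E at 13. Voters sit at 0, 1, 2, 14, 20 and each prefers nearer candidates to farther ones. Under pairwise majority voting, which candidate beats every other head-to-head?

A

With single-peaked preferences on a line, the Condorcet winner is the candidate closest to the median voter.
The median voter (position 2) is closest to A at 2.
Check: A vs C — voters closer to A: 3 of 5.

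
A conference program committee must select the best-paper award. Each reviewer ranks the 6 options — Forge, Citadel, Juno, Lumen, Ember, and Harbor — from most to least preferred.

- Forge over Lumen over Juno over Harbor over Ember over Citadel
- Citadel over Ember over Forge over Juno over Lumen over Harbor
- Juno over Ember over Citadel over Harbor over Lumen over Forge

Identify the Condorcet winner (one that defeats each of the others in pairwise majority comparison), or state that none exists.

None — there is no Condorcet winner

Head-to-head results (3 voters total):
Forge vs Citadel: Citadel wins 2–1.
Forge vs Juno: Forge wins 2–1.
Forge vs Lumen: Forge wins 2–1.
Forge vs Ember: Ember wins 2–1.
Forge vs Harbor: Forge wins 2–1.
Citadel vs Juno: Juno wins 2–1.
Citadel vs Lumen: Citadel wins 2–1.
Citadel vs Ember: Ember wins 2–1.
Citadel vs Harbor: Citadel wins 2–1.
Juno vs Lumen: Juno wins 2–1.
Juno vs Ember: Juno wins 2–1.
Juno vs Harbor: Juno wins 3–0.
Lumen vs Ember: Ember wins 2–1.
Lumen vs Harbor: Lumen wins 2–1.
Ember vs Harbor: Ember wins 2–1.
No candidate beats all others: Forge beats Juno beats Citadel beats Forge, a majority cycle.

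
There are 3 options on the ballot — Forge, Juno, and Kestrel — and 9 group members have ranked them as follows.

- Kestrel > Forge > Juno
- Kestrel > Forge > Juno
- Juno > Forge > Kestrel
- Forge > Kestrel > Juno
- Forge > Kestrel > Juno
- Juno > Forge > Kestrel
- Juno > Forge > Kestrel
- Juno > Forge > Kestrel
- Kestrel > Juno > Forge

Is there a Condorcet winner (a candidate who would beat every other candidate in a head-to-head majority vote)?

Head-to-head results (9 voters total):
Forge vs Juno: Juno wins 5–4.
Forge vs Kestrel: Forge wins 6–3.
Juno vs Kestrel: Kestrel wins 5–4.
No candidate beats all others: Forge beats Kestrel beats Juno beats Forge, a majority cycle.

No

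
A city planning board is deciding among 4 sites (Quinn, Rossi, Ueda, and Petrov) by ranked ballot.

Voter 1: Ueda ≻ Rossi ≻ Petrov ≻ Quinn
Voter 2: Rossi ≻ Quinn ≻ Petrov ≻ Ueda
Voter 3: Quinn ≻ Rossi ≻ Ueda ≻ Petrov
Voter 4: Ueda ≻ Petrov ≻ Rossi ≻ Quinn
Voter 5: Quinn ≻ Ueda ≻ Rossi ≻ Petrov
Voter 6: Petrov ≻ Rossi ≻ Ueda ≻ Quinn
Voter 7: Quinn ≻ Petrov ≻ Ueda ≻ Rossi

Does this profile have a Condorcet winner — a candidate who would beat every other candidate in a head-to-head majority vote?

Head-to-head results (7 voters total):
Quinn vs Rossi: Rossi wins 4–3.
Quinn vs Ueda: Quinn wins 4–3.
Quinn vs Petrov: Quinn wins 4–3.
Rossi vs Ueda: Ueda wins 4–3.
Rossi vs Petrov: Rossi wins 4–3.
Ueda vs Petrov: Ueda wins 4–3.
No candidate beats all others: Quinn beats Ueda beats Rossi beats Quinn, a majority cycle.

No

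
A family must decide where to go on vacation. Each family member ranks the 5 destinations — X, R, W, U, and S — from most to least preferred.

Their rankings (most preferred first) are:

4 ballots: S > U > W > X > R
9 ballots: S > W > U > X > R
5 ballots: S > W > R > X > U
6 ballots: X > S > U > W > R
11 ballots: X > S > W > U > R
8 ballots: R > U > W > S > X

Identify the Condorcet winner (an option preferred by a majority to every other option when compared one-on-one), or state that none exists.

S

Head-to-head results (43 voters total):
X vs R: X wins 30–13.
X vs W: W wins 26–17.
X vs U: X wins 22–21.
X vs S: S wins 26–17.
R vs W: W wins 35–8.
R vs U: U wins 30–13.
R vs S: S wins 35–8.
W vs U: W wins 25–18.
W vs S: S wins 35–8.
U vs S: S wins 35–8.
S beats each rival — X (26–17), R (35–8), W (35–8), U (35–8) — so S is the Condorcet winner.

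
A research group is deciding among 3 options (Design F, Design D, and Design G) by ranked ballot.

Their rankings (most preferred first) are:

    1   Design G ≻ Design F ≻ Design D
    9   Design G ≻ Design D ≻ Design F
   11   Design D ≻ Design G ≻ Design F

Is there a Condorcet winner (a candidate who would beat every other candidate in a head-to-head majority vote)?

Head-to-head results (21 voters total):
Design F vs Design D: Design D wins 20–1.
Design F vs Design G: Design G wins 21–0.
Design D vs Design G: Design D wins 11–10.
Design D beats each rival — Design F (20–1), Design G (11–10) — so Design D is the Condorcet winner.

Yes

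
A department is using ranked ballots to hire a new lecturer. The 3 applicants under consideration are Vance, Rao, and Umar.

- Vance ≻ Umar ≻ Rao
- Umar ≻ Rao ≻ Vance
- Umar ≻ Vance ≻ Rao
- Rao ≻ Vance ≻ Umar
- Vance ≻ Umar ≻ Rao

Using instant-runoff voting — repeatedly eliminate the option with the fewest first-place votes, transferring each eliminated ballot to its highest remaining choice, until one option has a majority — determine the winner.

Round 1: Vance 2, Umar 2, Rao 1. Rao has the fewest and is eliminated.
Round 2: Vance 3, Umar 2. Vance has a majority.

Vance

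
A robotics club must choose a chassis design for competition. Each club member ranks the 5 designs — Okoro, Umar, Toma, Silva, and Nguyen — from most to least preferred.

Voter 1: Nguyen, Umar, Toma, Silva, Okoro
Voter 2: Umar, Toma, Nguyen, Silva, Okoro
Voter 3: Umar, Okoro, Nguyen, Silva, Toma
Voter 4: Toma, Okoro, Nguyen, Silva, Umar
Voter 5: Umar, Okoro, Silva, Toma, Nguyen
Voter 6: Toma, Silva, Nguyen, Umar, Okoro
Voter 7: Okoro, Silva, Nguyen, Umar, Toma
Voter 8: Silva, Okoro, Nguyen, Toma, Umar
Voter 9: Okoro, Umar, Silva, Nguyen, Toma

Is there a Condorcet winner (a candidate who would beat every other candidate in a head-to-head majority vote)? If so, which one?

No Condorcet winner

Head-to-head results (9 voters total):
Okoro vs Umar: Umar wins 5–4.
Okoro vs Toma: Okoro wins 5–4.
Okoro vs Silva: Okoro wins 5–4.
Okoro vs Nguyen: Okoro wins 6–3.
Umar vs Toma: Umar wins 6–3.
Umar vs Silva: Umar wins 5–4.
Umar vs Nguyen: Nguyen wins 5–4.
Toma vs Silva: Silva wins 5–4.
Toma vs Nguyen: Nguyen wins 5–4.
Silva vs Nguyen: Silva wins 5–4.
No candidate beats all others: Okoro beats Nguyen beats Umar beats Okoro, a majority cycle.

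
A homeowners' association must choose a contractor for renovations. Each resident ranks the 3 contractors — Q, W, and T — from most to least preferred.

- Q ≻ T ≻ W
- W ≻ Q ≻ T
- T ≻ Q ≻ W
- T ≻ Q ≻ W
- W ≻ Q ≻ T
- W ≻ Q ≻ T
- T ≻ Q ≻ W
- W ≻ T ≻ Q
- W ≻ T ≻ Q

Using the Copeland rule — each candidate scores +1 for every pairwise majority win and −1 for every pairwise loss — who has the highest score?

W

Pairwise results:
  Q vs W: W wins 5–4.
  Q vs T: T wins 5–4.
  W vs T: W wins 5–4.
Copeland scores (wins − losses):
  Q: 0 − 2 = -2
  W: 2 − 0 = 2
  T: 1 − 1 = 0
W has the best Copeland score.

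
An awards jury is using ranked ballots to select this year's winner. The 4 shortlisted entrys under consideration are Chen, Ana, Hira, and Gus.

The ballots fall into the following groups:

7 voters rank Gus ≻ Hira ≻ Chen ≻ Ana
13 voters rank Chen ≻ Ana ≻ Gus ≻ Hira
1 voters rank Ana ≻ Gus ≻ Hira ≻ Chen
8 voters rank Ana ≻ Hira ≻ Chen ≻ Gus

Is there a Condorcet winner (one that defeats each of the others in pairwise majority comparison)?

No

Head-to-head results (29 voters total):
Chen vs Ana: Chen wins 20–9.
Chen vs Hira: Hira wins 16–13.
Chen vs Gus: Chen wins 21–8.
Ana vs Hira: Ana wins 22–7.
Ana vs Gus: Ana wins 22–7.
Hira vs Gus: Gus wins 21–8.
No candidate beats all others: Chen beats Ana beats Hira beats Chen, a majority cycle.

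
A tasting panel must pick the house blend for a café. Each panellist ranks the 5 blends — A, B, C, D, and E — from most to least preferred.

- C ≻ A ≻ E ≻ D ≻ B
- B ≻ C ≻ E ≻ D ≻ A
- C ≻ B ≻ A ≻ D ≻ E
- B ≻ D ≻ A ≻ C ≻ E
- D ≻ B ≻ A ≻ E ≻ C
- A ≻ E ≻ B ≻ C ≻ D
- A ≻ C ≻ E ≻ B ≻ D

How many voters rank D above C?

2

Ballots ranking D above C: 2.
Ballots ranking C above D: 5.
So 2 of 7 voters prefer D to C.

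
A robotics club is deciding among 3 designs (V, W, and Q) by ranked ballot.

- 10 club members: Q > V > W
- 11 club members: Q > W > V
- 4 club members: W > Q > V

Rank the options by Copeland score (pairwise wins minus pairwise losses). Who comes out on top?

Q

Pairwise results:
  V vs W: W wins 15–10.
  V vs Q: Q wins 25–0.
  W vs Q: Q wins 21–4.
Copeland scores (wins − losses):
  V: 0 − 2 = -2
  W: 1 − 1 = 0
  Q: 2 − 0 = 2
Q has the best Copeland score.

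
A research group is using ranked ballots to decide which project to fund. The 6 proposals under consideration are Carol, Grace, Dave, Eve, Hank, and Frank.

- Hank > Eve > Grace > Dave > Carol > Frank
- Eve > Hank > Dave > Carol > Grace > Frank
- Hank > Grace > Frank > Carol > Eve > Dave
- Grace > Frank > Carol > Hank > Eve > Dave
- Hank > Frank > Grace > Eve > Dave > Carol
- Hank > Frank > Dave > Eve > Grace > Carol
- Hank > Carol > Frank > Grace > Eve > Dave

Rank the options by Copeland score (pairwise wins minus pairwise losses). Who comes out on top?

Pairwise results:
  Carol vs Grace: Grace wins 5–2.
  Carol vs Dave: Dave wins 4–3.
  Carol vs Eve: Eve wins 4–3.
  Carol vs Hank: Hank wins 6–1.
  Carol vs Frank: Frank wins 4–3.
  Grace vs Dave: Grace wins 5–2.
  Grace vs Eve: Grace wins 4–3.
  Grace vs Hank: Hank wins 6–1.
  Grace vs Frank: Grace wins 4–3.
  Dave vs Eve: Eve wins 6–1.
  Dave vs Hank: Hank wins 7–0.
  Dave vs Frank: Frank wins 5–2.
  Eve vs Hank: Hank wins 6–1.
  Eve vs Frank: Frank wins 5–2.
  Hank vs Frank: Hank wins 6–1.
Copeland scores (wins − losses):
  Carol: 0 − 5 = -5
  Grace: 4 − 1 = 3
  Dave: 1 − 4 = -3
  Eve: 2 − 3 = -1
  Hank: 5 − 0 = 5
  Frank: 3 − 2 = 1
Hank has the best Copeland score.

Hank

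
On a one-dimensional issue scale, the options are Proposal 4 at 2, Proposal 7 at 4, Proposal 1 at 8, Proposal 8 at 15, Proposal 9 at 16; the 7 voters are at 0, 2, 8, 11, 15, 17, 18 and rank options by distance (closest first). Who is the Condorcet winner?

With single-peaked preferences on a line, the Condorcet winner is the candidate closest to the median voter.
The median voter (position 11) is closest to Proposal 1 at 8.
Check: Proposal 1 vs Proposal 4 — voters closer to Proposal 1: 5 of 7.

Proposal 1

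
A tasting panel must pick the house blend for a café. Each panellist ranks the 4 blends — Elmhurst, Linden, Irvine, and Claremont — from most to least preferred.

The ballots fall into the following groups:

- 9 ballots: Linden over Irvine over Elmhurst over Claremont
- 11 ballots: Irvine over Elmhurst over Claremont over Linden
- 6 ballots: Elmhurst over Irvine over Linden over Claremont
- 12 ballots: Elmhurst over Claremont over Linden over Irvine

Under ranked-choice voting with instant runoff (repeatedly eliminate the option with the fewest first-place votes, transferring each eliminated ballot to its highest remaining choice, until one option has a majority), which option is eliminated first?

Round 1: Elmhurst 18, Irvine 11, Linden 9, Claremont 0. Claremont has the fewest and is eliminated.
Round 2: Elmhurst 18, Irvine 11, Linden 9. Linden has the fewest and is eliminated.
Round 3: Irvine 20, Elmhurst 18. Irvine has a majority.

Claremont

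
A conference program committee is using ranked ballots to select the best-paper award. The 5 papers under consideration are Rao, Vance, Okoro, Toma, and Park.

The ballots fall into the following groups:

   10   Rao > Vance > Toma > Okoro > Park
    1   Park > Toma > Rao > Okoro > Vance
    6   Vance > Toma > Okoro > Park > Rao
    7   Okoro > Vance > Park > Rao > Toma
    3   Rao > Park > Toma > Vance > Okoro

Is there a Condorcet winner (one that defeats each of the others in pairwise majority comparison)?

No

Head-to-head results (27 voters total):
Rao vs Vance: Rao wins 14–13.
Rao vs Okoro: Rao wins 14–13.
Rao vs Toma: Rao wins 20–7.
Rao vs Park: Park wins 14–13.
Vance vs Okoro: Vance wins 19–8.
Vance vs Toma: Vance wins 23–4.
Vance vs Park: Vance wins 23–4.
Okoro vs Toma: Toma wins 20–7.
Okoro vs Park: Okoro wins 23–4.
Toma vs Park: Toma wins 16–11.
No candidate beats all others: Rao beats Vance beats Park beats Rao, a majority cycle.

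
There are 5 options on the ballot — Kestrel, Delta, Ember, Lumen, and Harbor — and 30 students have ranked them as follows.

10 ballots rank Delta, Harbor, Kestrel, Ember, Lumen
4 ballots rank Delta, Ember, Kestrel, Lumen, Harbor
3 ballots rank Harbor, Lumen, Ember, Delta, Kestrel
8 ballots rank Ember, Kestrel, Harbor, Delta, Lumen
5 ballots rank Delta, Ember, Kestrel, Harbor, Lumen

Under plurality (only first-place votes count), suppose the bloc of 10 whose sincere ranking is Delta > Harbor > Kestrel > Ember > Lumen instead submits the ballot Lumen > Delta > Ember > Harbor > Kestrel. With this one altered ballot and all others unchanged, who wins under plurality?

Lumen

First-place totals with the altered ballot: Kestrel 0, Delta 9, Ember 8, Lumen 10, Harbor 3.
The switch changes the winner from Delta to Lumen.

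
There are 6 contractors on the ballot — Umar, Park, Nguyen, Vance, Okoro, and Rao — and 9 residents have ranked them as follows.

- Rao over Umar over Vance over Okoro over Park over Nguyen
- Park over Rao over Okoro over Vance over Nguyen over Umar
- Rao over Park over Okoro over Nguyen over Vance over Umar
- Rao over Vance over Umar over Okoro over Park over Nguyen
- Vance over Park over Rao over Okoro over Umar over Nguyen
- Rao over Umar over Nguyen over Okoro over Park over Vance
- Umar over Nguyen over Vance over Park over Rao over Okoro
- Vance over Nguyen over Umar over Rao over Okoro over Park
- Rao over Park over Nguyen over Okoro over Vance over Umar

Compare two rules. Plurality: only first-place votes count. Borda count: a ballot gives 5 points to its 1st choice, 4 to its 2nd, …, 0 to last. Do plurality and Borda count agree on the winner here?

Plurality first-place counts: Umar 1, Park 1, Nguyen 0, Vance 2, Okoro 0, Rao 5 → Rao.
Borda totals: Umar 20, Park 22, Nguyen 17, Vance 24, Okoro 17, Rao 35 → Rao.
The two rules agree on Rao.

Yes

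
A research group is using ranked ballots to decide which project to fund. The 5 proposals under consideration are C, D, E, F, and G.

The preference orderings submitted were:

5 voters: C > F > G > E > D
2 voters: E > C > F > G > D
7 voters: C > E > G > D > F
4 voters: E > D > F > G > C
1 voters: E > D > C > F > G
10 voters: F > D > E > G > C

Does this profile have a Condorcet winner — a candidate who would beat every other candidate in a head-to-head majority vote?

Head-to-head results (29 voters total):
C vs D: D wins 15–14.
C vs E: E wins 17–12.
C vs F: C wins 15–14.
C vs G: C wins 15–14.
D vs E: E wins 19–10.
D vs F: F wins 17–12.
D vs G: D wins 15–14.
E vs F: F wins 15–14.
E vs G: E wins 24–5.
F vs G: F wins 22–7.
No candidate beats all others: C beats F beats D beats C, a majority cycle.

No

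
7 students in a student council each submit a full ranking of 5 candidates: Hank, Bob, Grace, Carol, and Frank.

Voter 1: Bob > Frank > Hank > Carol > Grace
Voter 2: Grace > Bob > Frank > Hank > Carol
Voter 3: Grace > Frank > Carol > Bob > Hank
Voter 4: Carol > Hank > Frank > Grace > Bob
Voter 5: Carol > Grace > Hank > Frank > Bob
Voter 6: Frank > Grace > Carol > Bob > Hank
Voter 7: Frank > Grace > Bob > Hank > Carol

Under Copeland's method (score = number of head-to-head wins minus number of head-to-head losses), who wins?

Pairwise results:
  Hank vs Bob: Bob wins 5–2.
  Hank vs Grace: Grace wins 5–2.
  Hank vs Carol: Carol wins 4–3.
  Hank vs Frank: Frank wins 5–2.
  Bob vs Grace: Grace wins 6–1.
  Bob vs Carol: Carol wins 4–3.
  Bob vs Frank: Frank wins 5–2.
  Grace vs Carol: Grace wins 4–3.
  Grace vs Frank: Frank wins 4–3.
  Carol vs Frank: Frank wins 5–2.
Copeland scores (wins − losses):
  Hank: 0 − 4 = -4
  Bob: 1 − 3 = -2
  Grace: 3 − 1 = 2
  Carol: 2 − 2 = 0
  Frank: 4 − 0 = 4
Frank has the best Copeland score.

Frank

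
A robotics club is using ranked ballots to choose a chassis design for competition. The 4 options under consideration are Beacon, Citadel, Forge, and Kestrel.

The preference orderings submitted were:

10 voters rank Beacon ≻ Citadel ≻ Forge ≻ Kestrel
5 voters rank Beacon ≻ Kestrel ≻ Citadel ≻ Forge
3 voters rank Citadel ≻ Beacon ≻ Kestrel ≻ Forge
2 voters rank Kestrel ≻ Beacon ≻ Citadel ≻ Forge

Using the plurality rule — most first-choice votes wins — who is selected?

Beacon

First-place vote totals:
  Beacon: 15
  Citadel: 3
  Forge: 0
  Kestrel: 2
Beacon has the most first-place votes.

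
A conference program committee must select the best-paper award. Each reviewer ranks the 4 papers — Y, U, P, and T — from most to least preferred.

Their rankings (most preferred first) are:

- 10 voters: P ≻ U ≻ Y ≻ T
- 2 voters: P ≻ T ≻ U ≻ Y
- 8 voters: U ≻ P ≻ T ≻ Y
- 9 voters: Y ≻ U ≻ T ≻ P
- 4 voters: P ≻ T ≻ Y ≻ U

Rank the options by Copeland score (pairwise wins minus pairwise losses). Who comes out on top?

Pairwise results:
  Y vs U: U wins 20–13.
  Y vs P: P wins 24–9.
  Y vs T: Y wins 19–14.
  U vs P: U wins 17–16.
  U vs T: U wins 27–6.
  P vs T: P wins 24–9.
Copeland scores (wins − losses):
  Y: 1 − 2 = -1
  U: 3 − 0 = 3
  P: 2 − 1 = 1
  T: 0 − 3 = -3
U has the best Copeland score.

U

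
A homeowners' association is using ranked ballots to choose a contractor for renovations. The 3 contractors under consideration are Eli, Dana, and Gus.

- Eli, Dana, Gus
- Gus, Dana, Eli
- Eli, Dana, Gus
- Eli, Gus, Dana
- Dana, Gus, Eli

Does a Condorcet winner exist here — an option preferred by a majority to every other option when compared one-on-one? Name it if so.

Head-to-head results (5 voters total):
Eli vs Dana: Eli wins 3–2.
Eli vs Gus: Eli wins 3–2.
Dana vs Gus: Dana wins 3–2.
Eli beats each rival — Dana (3–2), Gus (3–2) — so Eli is the Condorcet winner.

Eli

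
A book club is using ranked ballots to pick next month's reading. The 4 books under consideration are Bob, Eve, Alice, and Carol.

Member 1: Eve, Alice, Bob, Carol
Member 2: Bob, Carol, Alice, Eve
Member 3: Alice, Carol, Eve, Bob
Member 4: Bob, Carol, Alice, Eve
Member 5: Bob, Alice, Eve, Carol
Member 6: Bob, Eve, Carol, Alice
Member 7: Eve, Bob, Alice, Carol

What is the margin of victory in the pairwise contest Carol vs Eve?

Ballots ranking Carol above Eve: 3.
Ballots ranking Eve above Carol: 4.
Eve wins 4–3, a margin of 1.

1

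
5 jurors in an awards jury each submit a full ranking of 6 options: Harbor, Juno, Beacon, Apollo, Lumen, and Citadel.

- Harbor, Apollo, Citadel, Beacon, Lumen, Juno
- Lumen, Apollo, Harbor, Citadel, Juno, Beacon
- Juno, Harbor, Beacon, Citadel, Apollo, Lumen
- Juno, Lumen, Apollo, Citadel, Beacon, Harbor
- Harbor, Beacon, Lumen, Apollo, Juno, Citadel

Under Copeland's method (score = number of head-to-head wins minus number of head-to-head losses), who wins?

Harbor

Pairwise results:
  Harbor vs Juno: Harbor wins 3–2.
  Harbor vs Beacon: Harbor wins 4–1.
  Harbor vs Apollo: Harbor wins 3–2.
  Harbor vs Lumen: Harbor wins 3–2.
  Harbor vs Citadel: Harbor wins 4–1.
  Juno vs Beacon: Juno wins 3–2.
  Juno vs Apollo: Apollo wins 3–2.
  Juno vs Lumen: Lumen wins 3–2.
  Juno vs Citadel: Juno wins 3–2.
  Beacon vs Apollo: Apollo wins 3–2.
  Beacon vs Lumen: Beacon wins 3–2.
  Beacon vs Citadel: Citadel wins 3–2.
  Apollo vs Lumen: Lumen wins 3–2.
  Apollo vs Citadel: Apollo wins 4–1.
  Lumen vs Citadel: Lumen wins 3–2.
Copeland scores (wins − losses):
  Harbor: 5 − 0 = 5
  Juno: 2 − 3 = -1
  Beacon: 1 − 4 = -3
  Apollo: 3 − 2 = 1
  Lumen: 3 − 2 = 1
  Citadel: 1 − 4 = -3
Harbor has the best Copeland score.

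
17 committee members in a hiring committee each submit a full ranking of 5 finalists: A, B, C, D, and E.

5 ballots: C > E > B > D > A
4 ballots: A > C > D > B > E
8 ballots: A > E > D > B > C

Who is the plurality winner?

A

First-place vote totals:
  A: 12
  B: 0
  C: 5
  D: 0
  E: 0
A has the most first-place votes.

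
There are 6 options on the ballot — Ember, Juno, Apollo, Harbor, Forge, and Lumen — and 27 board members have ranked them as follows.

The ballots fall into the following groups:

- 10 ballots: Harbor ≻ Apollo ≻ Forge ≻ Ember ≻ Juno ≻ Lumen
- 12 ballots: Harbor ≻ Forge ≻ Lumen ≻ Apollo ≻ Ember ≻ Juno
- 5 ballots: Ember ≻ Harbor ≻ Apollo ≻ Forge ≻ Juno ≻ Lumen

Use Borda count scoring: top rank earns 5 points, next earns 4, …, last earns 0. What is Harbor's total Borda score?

130

Borda scores:
  Ember: 10·2 + 12·1 + 5·5 = 57
  Juno: 10·1 + 12·0 + 5·1 = 15
  Apollo: 10·4 + 12·2 + 5·3 = 79
  Harbor: 10·5 + 12·5 + 5·4 = 130
  Forge: 10·3 + 12·4 + 5·2 = 88
  Lumen: 10·0 + 12·3 + 5·0 = 36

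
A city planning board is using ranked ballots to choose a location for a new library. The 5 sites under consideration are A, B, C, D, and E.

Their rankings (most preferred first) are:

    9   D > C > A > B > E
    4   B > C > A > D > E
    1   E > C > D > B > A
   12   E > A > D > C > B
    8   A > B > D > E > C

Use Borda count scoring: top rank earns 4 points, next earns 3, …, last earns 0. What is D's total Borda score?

Borda scores:
  A: 9·2 + 4·2 + 0 + 12·3 + 8·4 = 94
  B: 9·1 + 4·4 + 1 + 12·0 + 8·3 = 50
  C: 9·3 + 4·3 + 3 + 12·1 + 8·0 = 54
  D: 9·4 + 4·1 + 2 + 12·2 + 8·2 = 82
  E: 9·0 + 4·0 + 4 + 12·4 + 8·1 = 60

82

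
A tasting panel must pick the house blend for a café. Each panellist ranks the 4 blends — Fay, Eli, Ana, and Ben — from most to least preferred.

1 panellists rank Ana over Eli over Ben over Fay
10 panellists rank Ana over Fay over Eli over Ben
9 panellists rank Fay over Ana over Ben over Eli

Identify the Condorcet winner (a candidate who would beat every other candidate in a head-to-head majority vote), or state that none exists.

Head-to-head results (20 voters total):
Fay vs Eli: Fay wins 19–1.
Fay vs Ana: Ana wins 11–9.
Fay vs Ben: Fay wins 19–1.
Eli vs Ana: Ana wins 20–0.
Eli vs Ben: Eli wins 11–9.
Ana vs Ben: Ana wins 20–0.
Ana beats each rival — Fay (11–9), Eli (20–0), Ben (20–0) — so Ana is the Condorcet winner.

Ana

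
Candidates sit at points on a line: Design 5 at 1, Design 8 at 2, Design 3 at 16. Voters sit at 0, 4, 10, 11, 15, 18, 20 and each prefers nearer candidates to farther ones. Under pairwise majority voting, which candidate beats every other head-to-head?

With single-peaked preferences on a line, the Condorcet winner is the candidate closest to the median voter.
The median voter (position 11) is closest to Design 3 at 16.
Check: Design 3 vs Design 5 — voters closer to Design 3: 5 of 7.

Design 3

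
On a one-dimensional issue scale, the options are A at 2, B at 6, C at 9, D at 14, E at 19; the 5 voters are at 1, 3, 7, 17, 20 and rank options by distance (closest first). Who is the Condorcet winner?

With single-peaked preferences on a line, the Condorcet winner is the candidate closest to the median voter.
The median voter (position 7) is closest to B at 6.
Check: B vs E — voters closer to B: 3 of 5.

B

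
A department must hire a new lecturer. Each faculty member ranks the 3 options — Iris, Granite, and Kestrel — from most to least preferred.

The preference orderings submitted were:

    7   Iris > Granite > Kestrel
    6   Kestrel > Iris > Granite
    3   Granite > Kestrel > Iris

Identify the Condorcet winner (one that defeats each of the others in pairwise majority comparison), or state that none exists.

Head-to-head results (16 voters total):
Iris vs Granite: Iris wins 13–3.
Iris vs Kestrel: Kestrel wins 9–7.
Granite vs Kestrel: Granite wins 10–6.
No candidate beats all others: Iris beats Granite beats Kestrel beats Iris, a majority cycle.

None — there is no Condorcet winner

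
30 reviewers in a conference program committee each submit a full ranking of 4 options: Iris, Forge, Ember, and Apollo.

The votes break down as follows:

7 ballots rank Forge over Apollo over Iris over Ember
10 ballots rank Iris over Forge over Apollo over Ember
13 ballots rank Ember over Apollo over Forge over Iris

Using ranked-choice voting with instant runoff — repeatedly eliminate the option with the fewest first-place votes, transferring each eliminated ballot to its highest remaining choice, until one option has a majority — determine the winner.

Iris

Round 1: Ember 13, Iris 10, Forge 7, Apollo 0. Apollo has the fewest and is eliminated.
Round 2: Ember 13, Iris 10, Forge 7. Forge has the fewest and is eliminated.
Round 3: Iris 17, Ember 13. Iris has a majority.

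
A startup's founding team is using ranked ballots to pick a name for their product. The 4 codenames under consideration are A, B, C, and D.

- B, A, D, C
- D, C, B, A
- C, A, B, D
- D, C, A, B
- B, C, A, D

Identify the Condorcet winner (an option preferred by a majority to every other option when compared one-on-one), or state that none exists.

Head-to-head results (5 voters total):
A vs B: B wins 3–2.
A vs C: C wins 4–1.
A vs D: A wins 3–2.
B vs C: C wins 3–2.
B vs D: B wins 3–2.
C vs D: D wins 3–2.
No candidate beats all others: A beats D beats C beats A, a majority cycle.

No Condorcet winner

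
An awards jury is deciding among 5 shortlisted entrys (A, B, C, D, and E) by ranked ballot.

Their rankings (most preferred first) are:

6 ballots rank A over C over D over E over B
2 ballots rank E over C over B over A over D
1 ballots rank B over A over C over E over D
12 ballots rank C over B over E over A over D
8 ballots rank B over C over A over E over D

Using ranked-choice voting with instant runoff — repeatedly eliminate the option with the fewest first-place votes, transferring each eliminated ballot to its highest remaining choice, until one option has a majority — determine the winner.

C

Round 1: C 12, B 9, A 6, E 2, D 0. D has the fewest and is eliminated.
Round 2: C 12, B 9, A 6, E 2. E has the fewest and is eliminated.
Round 3: C 14, B 9, A 6. A has the fewest and is eliminated.
Round 4: C 20, B 9. C has a majority.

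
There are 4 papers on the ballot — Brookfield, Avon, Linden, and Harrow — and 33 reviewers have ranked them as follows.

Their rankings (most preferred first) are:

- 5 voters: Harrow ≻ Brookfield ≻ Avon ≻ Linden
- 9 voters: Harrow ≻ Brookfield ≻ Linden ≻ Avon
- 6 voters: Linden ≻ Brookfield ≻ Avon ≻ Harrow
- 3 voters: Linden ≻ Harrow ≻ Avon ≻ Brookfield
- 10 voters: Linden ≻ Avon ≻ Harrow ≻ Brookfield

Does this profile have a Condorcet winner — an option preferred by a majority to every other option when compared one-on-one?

Head-to-head results (33 voters total):
Brookfield vs Avon: Brookfield wins 20–13.
Brookfield vs Linden: Linden wins 19–14.
Brookfield vs Harrow: Harrow wins 27–6.
Avon vs Linden: Linden wins 28–5.
Avon vs Harrow: Harrow wins 17–16.
Linden vs Harrow: Linden wins 19–14.
Linden beats each rival — Brookfield (19–14), Avon (28–5), Harrow (19–14) — so Linden is the Condorcet winner.

Yes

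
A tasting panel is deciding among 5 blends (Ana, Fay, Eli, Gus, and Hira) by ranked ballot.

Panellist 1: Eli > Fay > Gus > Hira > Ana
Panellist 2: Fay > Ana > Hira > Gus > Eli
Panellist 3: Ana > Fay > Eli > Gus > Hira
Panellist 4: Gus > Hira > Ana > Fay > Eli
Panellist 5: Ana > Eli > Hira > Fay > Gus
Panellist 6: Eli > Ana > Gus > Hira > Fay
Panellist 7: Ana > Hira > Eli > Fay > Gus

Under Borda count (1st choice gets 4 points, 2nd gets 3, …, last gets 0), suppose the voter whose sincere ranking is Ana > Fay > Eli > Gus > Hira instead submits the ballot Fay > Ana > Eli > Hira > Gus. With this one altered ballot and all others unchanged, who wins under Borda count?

Ana

Borda totals with the altered ballot: Ana 19, Fay 14, Eli 15, Gus 9, Hira 13.
The winner is unchanged: still Ana.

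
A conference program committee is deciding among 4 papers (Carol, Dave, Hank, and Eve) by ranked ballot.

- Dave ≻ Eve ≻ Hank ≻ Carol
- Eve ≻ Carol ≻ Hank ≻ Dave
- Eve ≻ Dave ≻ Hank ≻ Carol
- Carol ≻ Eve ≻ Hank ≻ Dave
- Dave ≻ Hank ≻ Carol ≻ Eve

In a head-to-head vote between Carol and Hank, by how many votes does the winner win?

1

Ballots ranking Carol above Hank: 2.
Ballots ranking Hank above Carol: 3.
Hank wins 3–2, a margin of 1.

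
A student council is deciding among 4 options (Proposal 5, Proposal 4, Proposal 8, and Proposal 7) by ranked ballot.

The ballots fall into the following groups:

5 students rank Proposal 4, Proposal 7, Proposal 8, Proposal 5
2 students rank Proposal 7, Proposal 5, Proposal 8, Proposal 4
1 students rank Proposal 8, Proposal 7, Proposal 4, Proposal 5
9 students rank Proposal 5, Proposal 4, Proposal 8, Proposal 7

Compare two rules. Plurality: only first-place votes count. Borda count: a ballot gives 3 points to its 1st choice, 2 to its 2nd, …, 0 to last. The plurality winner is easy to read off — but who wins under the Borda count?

Plurality first-place counts: Proposal 5 9, Proposal 4 5, Proposal 8 1, Proposal 7 2 → Proposal 5.
Borda totals: Proposal 5 31, Proposal 4 34, Proposal 8 19, Proposal 7 18 → Proposal 4.

Proposal 4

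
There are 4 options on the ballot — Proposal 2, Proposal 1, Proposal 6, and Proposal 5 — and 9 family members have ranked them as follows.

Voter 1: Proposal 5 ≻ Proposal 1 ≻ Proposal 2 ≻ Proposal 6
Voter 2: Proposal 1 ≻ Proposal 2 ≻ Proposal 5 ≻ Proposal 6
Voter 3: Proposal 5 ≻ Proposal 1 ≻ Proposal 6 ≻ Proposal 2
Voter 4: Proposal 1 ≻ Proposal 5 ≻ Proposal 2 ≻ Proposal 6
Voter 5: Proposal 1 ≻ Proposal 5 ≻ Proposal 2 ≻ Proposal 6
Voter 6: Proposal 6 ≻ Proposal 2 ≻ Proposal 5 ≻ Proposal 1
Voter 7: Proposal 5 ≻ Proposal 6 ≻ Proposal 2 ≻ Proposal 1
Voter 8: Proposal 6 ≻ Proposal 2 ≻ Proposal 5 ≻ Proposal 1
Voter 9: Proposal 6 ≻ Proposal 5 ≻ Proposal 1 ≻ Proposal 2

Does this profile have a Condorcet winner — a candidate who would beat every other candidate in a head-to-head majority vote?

Head-to-head results (9 voters total):
Proposal 2 vs Proposal 1: Proposal 1 wins 6–3.
Proposal 2 vs Proposal 6: Proposal 6 wins 5–4.
Proposal 2 vs Proposal 5: Proposal 5 wins 6–3.
Proposal 1 vs Proposal 6: Proposal 1 wins 5–4.
Proposal 1 vs Proposal 5: Proposal 5 wins 6–3.
Proposal 6 vs Proposal 5: Proposal 5 wins 6–3.
Proposal 5 beats each rival — Proposal 2 (6–3), Proposal 1 (6–3), Proposal 6 (6–3) — so Proposal 5 is the Condorcet winner.

Yes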